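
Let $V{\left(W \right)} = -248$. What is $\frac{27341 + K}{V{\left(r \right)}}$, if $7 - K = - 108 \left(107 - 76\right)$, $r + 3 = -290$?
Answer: $- \frac{3837}{31} \approx -123.77$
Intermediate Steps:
$r = -293$ ($r = -3 - 290 = -293$)
$K = 3355$ ($K = 7 - - 108 \left(107 - 76\right) = 7 - \left(-108\right) 31 = 7 - -3348 = 7 + 3348 = 3355$)
$\frac{27341 + K}{V{\left(r \right)}} = \frac{27341 + 3355}{-248} = 30696 \left(- \frac{1}{248}\right) = - \frac{3837}{31}$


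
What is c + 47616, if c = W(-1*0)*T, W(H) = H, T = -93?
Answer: 47616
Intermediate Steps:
c = 0 (c = -1*0*(-93) = 0*(-93) = 0)
c + 47616 = 0 + 47616 = 47616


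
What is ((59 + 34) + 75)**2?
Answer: 28224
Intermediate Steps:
((59 + 34) + 75)**2 = (93 + 75)**2 = 168**2 = 28224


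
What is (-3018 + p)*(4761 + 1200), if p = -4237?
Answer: -43247055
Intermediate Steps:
(-3018 + p)*(4761 + 1200) = (-3018 - 4237)*(4761 + 1200) = -7255*5961 = -43247055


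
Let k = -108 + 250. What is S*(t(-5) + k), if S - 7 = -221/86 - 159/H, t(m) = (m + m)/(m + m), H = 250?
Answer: 2916342/5375 ≈ 542.58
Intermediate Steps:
k = 142
t(m) = 1 (t(m) = (2*m)/((2*m)) = (2*m)*(1/(2*m)) = 1)
S = 20394/5375 (S = 7 + (-221/86 - 159/250) = 7 - 17231/5375 = 20394/5375 ≈ 3.7942)
S*(t(-5) + k) = 20394*(1 + 142)/5375 = (20394/5375)*143 = 2916342/5375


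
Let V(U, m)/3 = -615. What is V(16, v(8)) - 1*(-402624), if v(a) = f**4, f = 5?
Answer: 400779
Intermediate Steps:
v(a) = 625 (v(a) = 5**4 = 625)
V(U, m) = -1845 (V(U, m) = 3*(-615) = -1845)
V(16, v(8)) - 1*(-402624) = -1845 - 1*(-402624) = -1845 + 402624 = 400779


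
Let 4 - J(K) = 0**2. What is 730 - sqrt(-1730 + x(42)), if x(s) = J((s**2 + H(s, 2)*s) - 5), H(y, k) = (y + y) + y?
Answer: 730 - I*sqrt(1726) ≈ 730.0 - 41.545*I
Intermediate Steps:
H(y, k) = 3*y (H(y, k) = 2*y + y = 3*y)
J(K) = 4 (J(K) = 4 - 1*0**2 = 4 - 1*0 = 4 + 0 = 4)
x(s) = 4
730 - sqrt(-1730 + x(42)) = 730 - sqrt(-1730 + 4) = 730 - sqrt(-1726) = 730 - I*sqrt(1726)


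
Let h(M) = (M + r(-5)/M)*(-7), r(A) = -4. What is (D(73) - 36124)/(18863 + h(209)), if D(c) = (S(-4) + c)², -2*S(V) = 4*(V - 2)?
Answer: -6039891/3636628 ≈ -1.6608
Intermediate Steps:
S(V) = 4 - 2*V (S(V) = -2*(V - 2) = -2*(-2 + V) = -(-8 + 4*V)/2 = 4 - 2*V)
D(c) = (12 + c)² (D(c) = ((4 - 2*(-4)) + c)² = ((4 + 8) + c)² = (12 + c)²)
h(M) = -7*M + 28/M (h(M) = (M - 4/M)*(-7) = -7*M + 28/M)
(D(73) - 36124)/(18863 + h(209)) = ((12 + 73)² - 36124)/(18863 + (-7*209 + 28/209)) = (85² - 36124)/(18863 + (-1463 + 28*(1/209))) = (7225 - 36124)/(18863 + (-1463 + 28/209)) = -28899/(18863 - 305739/209) = -28899/3636628/209 = -28899*209/3636628 = -6039891/3636628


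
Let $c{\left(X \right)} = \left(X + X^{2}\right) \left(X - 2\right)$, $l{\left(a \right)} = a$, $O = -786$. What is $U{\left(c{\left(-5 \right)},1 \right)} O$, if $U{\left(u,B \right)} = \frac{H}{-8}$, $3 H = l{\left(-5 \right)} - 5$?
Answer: $- \frac{655}{2} \approx -327.5$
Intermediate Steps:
$c{\left(X \right)} = \left(-2 + X\right) \left(X + X^{2}\right)$ ($c{\left(X \right)} = \left(X + X^{2}\right) \left(-2 + X\right) = \left(-2 + X\right) \left(X + X^{2}\right)$)
$H = - \frac{10}{3}$ ($H = \frac{-5 - 5}{3} = \frac{1}{3} \left(-10\right) = - \frac{10}{3} \approx -3.3333$)
$U{\left(u,B \right)} = \frac{5}{12}$ ($U{\left(u,B \right)} = - \frac{10}{3 \left(-8\right)} = \left(- \frac{10}{3}\right) \left(- \frac{1}{8}\right) = \frac{5}{12}$)
$U{\left(c{\left(-5 \right)},1 \right)} O = \frac{5}{12} \left(-786\right) = - \frac{655}{2}$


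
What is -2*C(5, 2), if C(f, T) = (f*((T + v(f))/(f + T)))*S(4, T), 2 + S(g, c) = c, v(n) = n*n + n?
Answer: 0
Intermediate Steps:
v(n) = n + n**2 (v(n) = n**2 + n = n + n**2)
S(g, c) = -2 + c
C(f, T) = f*(-2 + T)*(T + f*(1 + f))/(T + f) (C(f, T) = (f*((T + f*(1 + f))/(f + T)))*(-2 + T) = (f*((T + f*(1 + f))/(T + f)))*(-2 + T) = (f*(T + f*(1 + f))/(T + f))*(-2 + T) = f*(-2 + T)*(T + f*(1 + f))/(T + f))
-2*C(5, 2) = -10*(-2 + 2)*(2 + 5*(1 + 5))/(2 + 5) = -10*0*(2 + 5*6)/7 = -10*0*(2 + 30)/7 = -10*0*32/7 = -2*0 = 0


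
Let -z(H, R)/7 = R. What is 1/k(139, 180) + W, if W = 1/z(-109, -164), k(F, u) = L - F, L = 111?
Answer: -10/287 ≈ -0.034843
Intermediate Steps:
z(H, R) = -7*R
k(F, u) = 111 - F
W = 1/1148 (W = 1/(-7*(-164)) = 1/1148 ≈ 0.00087108)
1/k(139, 180) + W = 1/(111 - 1*139) + 1/1148 = 1/(111 - 139) + 1/1148 = 1/(-28) + 1/1148 = -1/28 + 1/1148 = -10/287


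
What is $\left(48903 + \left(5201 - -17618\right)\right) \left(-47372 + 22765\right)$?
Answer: $-1764863254$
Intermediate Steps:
$\left(48903 + \left(5201 - -17618\right)\right) \left(-47372 + 22765\right) = \left(48903 + \left(5201 + 17618\right)\right) \left(-24607\right) = \left(48903 + 22819\right) \left(-24607\right) = 71722 \left(-24607\right) = -1764863254$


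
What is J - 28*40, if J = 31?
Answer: -1089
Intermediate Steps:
J - 28*40 = 31 - 28*40 = 31 - 1120 = -1089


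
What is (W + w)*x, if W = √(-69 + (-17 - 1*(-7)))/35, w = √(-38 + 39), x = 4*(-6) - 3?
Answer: -27 - 27*I*√79/35 ≈ -27.0 - 6.8566*I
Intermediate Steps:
x = -27 (x = -24 - 3 = -27)
w = 1 (w = √1 = 1)
W = I*√79/35 (W = √(-69 + (-17 + 7))*(1/35) = √(-69 - 10)*(1/35) = √(-79)*(1/35) = (I*√79)*(1/35) = I*√79/35 ≈ 0.25395*I)
(W + w)*x = (I*√79/35 + 1)*(-27) = (1 + I*√79/35)*(-27) = -27 - 27*I*√79/35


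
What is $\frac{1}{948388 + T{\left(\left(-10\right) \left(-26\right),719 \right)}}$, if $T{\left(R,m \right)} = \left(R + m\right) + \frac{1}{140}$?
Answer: $\frac{140}{132911381} \approx 1.0533 \cdot 10^{-6}$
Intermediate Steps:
$T{\left(R,m \right)} = \frac{1}{140} + R + m$ ($T{\left(R,m \right)} = \left(R + m\right) + \frac{1}{140} = \frac{1}{140} + R + m$)
$\frac{1}{948388 + T{\left(\left(-10\right) \left(-26\right),719 \right)}} = \frac{1}{948388 + \left(\frac{1}{140} - -260 + 719\right)} = \frac{1}{948388 + \left(\frac{1}{140} + 260 + 719\right)} = \frac{1}{948388 + \frac{137061}{140}} = \frac{1}{\frac{132911381}{140}} = \frac{140}{132911381}$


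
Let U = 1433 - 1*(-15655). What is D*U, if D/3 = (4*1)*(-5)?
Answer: -1025280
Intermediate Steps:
D = -60 (D = 3*((4*1)*(-5)) = 3*(4*(-5)) = 3*(-20) = -60)
U = 17088 (U = 1433 + 15655 = 17088)
D*U = -60*17088 = -1025280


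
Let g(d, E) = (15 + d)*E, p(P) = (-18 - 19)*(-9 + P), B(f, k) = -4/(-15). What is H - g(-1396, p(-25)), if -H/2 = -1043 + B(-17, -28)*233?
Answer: 26088896/15 ≈ 1.7393e+6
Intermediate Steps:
B(f, k) = 4/15 (B(f, k) = -4*(-1/15) = 4/15)
p(P) = 333 - 37*P (p(P) = -37*(-9 + P) = 333 - 37*P)
H = 29426/15 (H = -2*(-1043 + (4/15)*233) = -2*(-1043 + 932/15) = -2*(-14713/15) = 29426/15 ≈ 1961.7)
g(d, E) = E*(15 + d)
H - g(-1396, p(-25)) = 29426/15 - (333 - 37*(-25))*(15 - 1396) = 29426/15 - (333 + 925)*(-1381) = 29426/15 - 1258*(-1381) = 29426/15 - 1*(-1737298) = 29426/15 + 1737298 = 26088896/15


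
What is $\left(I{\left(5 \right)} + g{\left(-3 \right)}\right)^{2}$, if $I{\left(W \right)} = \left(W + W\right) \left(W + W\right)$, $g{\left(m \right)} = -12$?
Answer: $7744$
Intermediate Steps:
$I{\left(W \right)} = 4 W^{2}$ ($I{\left(W \right)} = 2 W 2 W = 4 W^{2}$)
$\left(I{\left(5 \right)} + g{\left(-3 \right)}\right)^{2} = \left(4 \cdot 5^{2} - 12\right)^{2} = \left(4 \cdot 25 - 12\right)^{2} = \left(100 - 12\right)^{2} = 88^{2} = 7744$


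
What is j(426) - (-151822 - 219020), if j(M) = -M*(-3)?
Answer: 372120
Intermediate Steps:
j(M) = 3*M
j(426) - (-151822 - 219020) = 3*426 - (-151822 - 219020) = 1278 - 1*(-370842) = 1278 + 370842 = 372120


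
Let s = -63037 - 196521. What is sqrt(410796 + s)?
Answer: sqrt(151238) ≈ 388.89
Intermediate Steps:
s = -259558
sqrt(410796 + s) = sqrt(410796 - 259558) = sqrt(151238)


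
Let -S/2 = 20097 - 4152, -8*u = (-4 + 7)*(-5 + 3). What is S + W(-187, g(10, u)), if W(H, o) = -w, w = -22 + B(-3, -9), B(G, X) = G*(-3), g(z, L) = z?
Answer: -31877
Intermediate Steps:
u = ¾ (u = -(-4 + 7)*(-5 + 3)/8 = -3*(-2)/8 = -⅛*(-6) = ¾ ≈ 0.75000)
B(G, X) = -3*G
w = -13 (w = -22 - 3*(-3) = -22 + 9 = -13)
W(H, o) = 13 (W(H, o) = -1*(-13) = 13)
S = -31890 (S = -2*(20097 - 4152) = -2*15945 = -31890)
S + W(-187, g(10, u)) = -31890 + 13 = -31877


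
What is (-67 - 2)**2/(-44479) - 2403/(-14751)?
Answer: 4072614/72901081 ≈ 0.055865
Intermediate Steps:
(-67 - 2)**2/(-44479) - 2403/(-14751) = (-69)**2*(-1/44479) - 2403*(-1/14751) = 4761*(-1/44479) + 267/1639 = -4761/44479 + 267/1639 = 4072614/72901081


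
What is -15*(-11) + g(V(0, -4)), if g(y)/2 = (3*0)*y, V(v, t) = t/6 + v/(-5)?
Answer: 165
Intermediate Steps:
V(v, t) = -v/5 + t/6 (V(v, t) = t*(⅙) + v*(-⅕) = t/6 - v/5 = -v/5 + t/6)
g(y) = 0 (g(y) = 2*((3*0)*y) = 2*(0*y) = 2*0 = 0)
-15*(-11) + g(V(0, -4)) = -15*(-11) + 0 = 165 + 0 = 165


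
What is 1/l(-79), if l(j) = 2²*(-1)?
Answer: -¼ ≈ -0.25000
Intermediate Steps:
l(j) = -4 (l(j) = 4*(-1) = -4)
1/l(-79) = 1/(-4) = -¼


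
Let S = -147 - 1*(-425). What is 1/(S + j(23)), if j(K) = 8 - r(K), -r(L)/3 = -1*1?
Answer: 1/283 ≈ 0.0035336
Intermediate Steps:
r(L) = 3 (r(L) = -(-3) = -3*(-1) = 3)
j(K) = 5 (j(K) = 8 - 1*3 = 8 - 3 = 5)
S = 278 (S = -147 + 425 = 278)
1/(S + j(23)) = 1/(278 + 5) = 1/283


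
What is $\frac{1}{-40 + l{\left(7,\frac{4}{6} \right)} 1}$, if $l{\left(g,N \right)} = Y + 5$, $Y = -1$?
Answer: $- \frac{1}{36} \approx -0.027778$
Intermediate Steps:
$l{\left(g,N \right)} = 4$ ($l{\left(g,N \right)} = -1 + 5 = 4$)
$\frac{1}{-40 + l{\left(7,\frac{4}{6} \right)} 1} = \frac{1}{-40 + 4 \cdot 1} = \frac{1}{-40 + 4} = \frac{1}{-36} = - \frac{1}{36}$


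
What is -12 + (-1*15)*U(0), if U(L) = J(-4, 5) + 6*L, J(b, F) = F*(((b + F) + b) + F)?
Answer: -162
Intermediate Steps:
J(b, F) = F*(2*F + 2*b) (J(b, F) = F*(((F + b) + b) + F) = F*((F + 2*b) + F) = F*(2*F + 2*b))
U(L) = 10 + 6*L (U(L) = 2*5*(5 - 4) + 6*L = 2*5*1 + 6*L = 10 + 6*L)
-12 + (-1*15)*U(0) = -12 + (-1*15)*(10 + 6*0) = -12 - 15*(10 + 0) = -12 - 15*10 = -12 - 150 = -162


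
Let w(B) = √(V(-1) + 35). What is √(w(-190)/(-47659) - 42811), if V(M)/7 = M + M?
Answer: √(-97240061209891 - 47659*√21)/47659 ≈ 206.91*I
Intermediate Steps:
V(M) = 14*M (V(M) = 7*(M + M) = 7*(2*M) = 14*M)
w(B) = √21 (w(B) = √(14*(-1) + 35) = √(-14 + 35) = √21)
√(w(-190)/(-47659) - 42811) = √(√21/(-47659) - 42811) = √(√21*(-1/47659) - 42811) = √(-√21/47659 - 42811) = √(-42811 - √21/47659)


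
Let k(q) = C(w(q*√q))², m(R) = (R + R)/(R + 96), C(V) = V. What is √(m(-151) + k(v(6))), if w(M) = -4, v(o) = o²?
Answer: √65010/55 ≈ 4.6358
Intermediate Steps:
m(R) = 2*R/(96 + R) (m(R) = (2*R)/(96 + R) = 2*R/(96 + R))
k(q) = 16 (k(q) = (-4)² = 16)
√(m(-151) + k(v(6))) = √(2*(-151)/(96 - 151) + 16) = √(2*(-151)/(-55) + 16) = √(2*(-151)*(-1/55) + 16) = √(302/55 + 16) = √(1182/55) = √65010/55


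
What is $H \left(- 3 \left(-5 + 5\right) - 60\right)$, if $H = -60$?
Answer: $3600$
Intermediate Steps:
$H \left(- 3 \left(-5 + 5\right) - 60\right) = - 60 \left(- 3 \left(-5 + 5\right) - 60\right) = - 60 \left(\left(-3\right) 0 - 60\right) = - 60 \left(0 - 60\right) = \left(-60\right) \left(-60\right) = 3600$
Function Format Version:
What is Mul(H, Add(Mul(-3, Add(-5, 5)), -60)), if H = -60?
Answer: 3600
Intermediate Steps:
Mul(H, Add(Mul(-3, Add(-5, 5)), -60)) = Mul(-60, Add(Mul(-3, Add(-5, 5)), -60)) = Mul(-60, Add(Mul(-3, 0), -60)) = Mul(-60, Add(0, -60)) = Mul(-60, -60) = 3600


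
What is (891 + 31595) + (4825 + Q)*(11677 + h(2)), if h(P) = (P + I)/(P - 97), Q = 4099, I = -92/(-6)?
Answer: 29707375642/285 ≈ 1.0424e+8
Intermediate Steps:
I = 46/3 (I = -92*(-1/6) = 46/3 ≈ 15.333)
h(P) = (46/3 + P)/(-97 + P) (h(P) = (P + 46/3)/(P - 97) = (46/3 + P)/(-97 + P))
(891 + 31595) + (4825 + Q)*(11677 + h(2)) = (891 + 31595) + (4825 + 4099)*(11677 + (46/3 + 2)/(-97 + 2)) = 32486 + 8924*(11677 + (52/3)/(-95)) = 32486 + 8924*(11677 - 1/95*52/3) = 32486 + 8924*(11677 - 52/285) = 32486 + 8924*(3327893/285) = 32486 + 29698117132/285 = 29707375642/285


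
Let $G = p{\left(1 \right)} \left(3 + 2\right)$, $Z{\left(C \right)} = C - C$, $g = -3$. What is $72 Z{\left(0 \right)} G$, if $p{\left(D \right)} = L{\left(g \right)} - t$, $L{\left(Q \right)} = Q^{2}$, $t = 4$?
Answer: $0$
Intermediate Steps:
$p{\left(D \right)} = 5$ ($p{\left(D \right)} = \left(-3\right)^{2} - 4 = 9 - 4 = 5$)
$Z{\left(C \right)} = 0$
$G = 25$ ($G = 5 \left(3 + 2\right) = 5 \cdot 5 = 25$)
$72 Z{\left(0 \right)} G = 72 \cdot 0 \cdot 25 = 72 \cdot 0 = 0$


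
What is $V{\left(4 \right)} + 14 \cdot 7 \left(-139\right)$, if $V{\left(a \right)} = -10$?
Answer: $-13632$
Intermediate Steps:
$V{\left(4 \right)} + 14 \cdot 7 \left(-139\right) = -10 + 14 \cdot 7 \left(-139\right) = -10 + 98 \left(-139\right) = -10 - 13622 = -13632$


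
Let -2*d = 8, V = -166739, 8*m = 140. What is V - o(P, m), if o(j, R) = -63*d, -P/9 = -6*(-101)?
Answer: -166991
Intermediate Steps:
m = 35/2 (m = (⅛)*140 = 35/2 ≈ 17.500)
P = -5454 (P = -(-54)*(-101) = -9*606 = -5454)
d = -4 (d = -½*8 = -4)
o(j, R) = 252 (o(j, R) = -63*(-4) = 252)
V - o(P, m) = -166739 - 1*252 = -166739 - 252 = -166991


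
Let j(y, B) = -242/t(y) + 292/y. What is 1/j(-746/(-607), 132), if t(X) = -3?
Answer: 1119/356132 ≈ 0.0031421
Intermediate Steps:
j(y, B) = 242/3 + 292/y (j(y, B) = -242/(-3) + 292/y = -242*(-⅓) + 292/y = 242/3 + 292/y)
1/j(-746/(-607), 132) = 1/(242/3 + 292/((-746/(-607)))) = 1/(242/3 + 292/((-746*(-1/607)))) = 1/(242/3 + 292/(746/607)) = 1/(242/3 + 292*(607/746)) = 1/(242/3 + 88622/373) = 1/(356132/1119) = 1119/356132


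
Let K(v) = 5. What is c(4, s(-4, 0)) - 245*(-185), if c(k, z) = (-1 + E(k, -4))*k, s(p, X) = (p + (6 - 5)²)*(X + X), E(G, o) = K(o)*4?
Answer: 45401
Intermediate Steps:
E(G, o) = 20 (E(G, o) = 5*4 = 20)
s(p, X) = 2*X*(1 + p) (s(p, X) = (p + 1²)*(2*X) = (p + 1)*(2*X) = (1 + p)*(2*X) = 2*X*(1 + p))
c(k, z) = 19*k (c(k, z) = (-1 + 20)*k = 19*k)
c(4, s(-4, 0)) - 245*(-185) = 19*4 - 245*(-185) = 76 + 45325 = 45401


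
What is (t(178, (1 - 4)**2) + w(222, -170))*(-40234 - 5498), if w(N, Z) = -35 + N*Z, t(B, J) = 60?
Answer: 1724782380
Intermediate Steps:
(t(178, (1 - 4)**2) + w(222, -170))*(-40234 - 5498) = (60 + (-35 + 222*(-170)))*(-40234 - 5498) = (60 + (-35 - 37740))*(-45732) = (60 - 37775)*(-45732) = -37715*(-45732) = 1724782380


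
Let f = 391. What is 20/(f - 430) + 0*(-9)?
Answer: -20/39 ≈ -0.51282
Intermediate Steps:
20/(f - 430) + 0*(-9) = 20/(391 - 430) + 0*(-9) = 20/(-39) + 0 = -1/39*20 + 0 = -20/39 + 0 = -20/39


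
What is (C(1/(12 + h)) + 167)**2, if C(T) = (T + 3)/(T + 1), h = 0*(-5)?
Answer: 4875264/169 ≈ 28848.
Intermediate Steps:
h = 0
C(T) = (3 + T)/(1 + T)
(C(1/(12 + h)) + 167)**2 = ((3 + 1/(12 + 0))/(1 + 1/(12 + 0)) + 167)**2 = ((3 + 1/12)/(1 + 1/12) + 167)**2 = ((37/12)/(13/12) + 167)**2 = ((12/13)*(37/12) + 167)**2 = (37/13 + 167)**2 = (2208/13)**2 = 4875264/169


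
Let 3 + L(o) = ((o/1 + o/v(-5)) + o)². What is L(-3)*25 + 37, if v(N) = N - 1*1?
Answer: 2873/4 ≈ 718.25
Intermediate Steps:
v(N) = -1 + N (v(N) = N - 1 = -1 + N)
L(o) = -3 + 121*o²/36 (L(o) = -3 + ((o/1 + o/(-1 - 5)) + o)² = -3 + ((o*1 + o/(-6)) + o)² = -3 + ((o + o*(-⅙)) + o)² = -3 + ((o - o/6) + o)² = -3 + (5*o/6 + o)² = -3 + (11*o/6)² = -3 + 121*o²/36)
L(-3)*25 + 37 = (-3 + (121/36)*(-3)²)*25 + 37 = (-3 + (121/36)*9)*25 + 37 = (-3 + 121/4)*25 + 37 = (109/4)*25 + 37 = 2725/4 + 37 = 2873/4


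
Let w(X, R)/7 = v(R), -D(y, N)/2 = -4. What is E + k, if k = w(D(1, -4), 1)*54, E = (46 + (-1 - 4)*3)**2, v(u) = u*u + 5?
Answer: 3229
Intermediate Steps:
v(u) = 5 + u**2 (v(u) = u**2 + 5 = 5 + u**2)
D(y, N) = 8 (D(y, N) = -2*(-4) = 8)
w(X, R) = 35 + 7*R**2 (w(X, R) = 7*(5 + R**2) = 35 + 7*R**2)
E = 961 (E = (46 - 5*3)**2 = (46 - 15)**2 = 31**2 = 961)
k = 2268 (k = (35 + 7*1**2)*54 = (35 + 7*1)*54 = (35 + 7)*54 = 42*54 = 2268)
E + k = 961 + 2268 = 3229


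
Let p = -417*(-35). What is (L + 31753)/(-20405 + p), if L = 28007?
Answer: -72/7 ≈ -10.286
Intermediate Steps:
p = 14595
(L + 31753)/(-20405 + p) = (28007 + 31753)/(-20405 + 14595) = 59760/(-5810) = 59760*(-1/5810) = -72/7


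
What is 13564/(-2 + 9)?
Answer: 13564/7 ≈ 1937.7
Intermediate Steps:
13564/(-2 + 9) = 13564/7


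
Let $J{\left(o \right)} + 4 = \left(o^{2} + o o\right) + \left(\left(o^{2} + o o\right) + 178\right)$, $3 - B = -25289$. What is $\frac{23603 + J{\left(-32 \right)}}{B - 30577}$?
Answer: $- \frac{27873}{5285} \approx -5.274$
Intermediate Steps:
$B = 25292$ ($B = 3 - -25289 = 3 + 25289 = 25292$)
$J{\left(o \right)} = 174 + 4 o^{2}$ ($J{\left(o \right)} = -4 + \left(\left(o^{2} + o o\right) + \left(\left(o^{2} + o o\right) + 178\right)\right) = -4 + \left(\left(o^{2} + o^{2}\right) + \left(\left(o^{2} + o^{2}\right) + 178\right)\right) = -4 + \left(2 o^{2} + \left(2 o^{2} + 178\right)\right) = -4 + \left(2 o^{2} + \left(178 + 2 o^{2}\right)\right) = -4 + \left(178 + 4 o^{2}\right) = 174 + 4 o^{2}$)
$\frac{23603 + J{\left(-32 \right)}}{B - 30577} = \frac{23603 + \left(174 + 4 \left(-32\right)^{2}\right)}{25292 - 30577} = \frac{23603 + \left(174 + 4 \cdot 1024\right)}{-5285} = \left(23603 + \left(174 + 4096\right)\right) \left(- \frac{1}{5285}\right) = \left(23603 + 4270\right) \left(- \frac{1}{5285}\right) = 27873 \left(- \frac{1}{5285}\right) = - \frac{27873}{5285}$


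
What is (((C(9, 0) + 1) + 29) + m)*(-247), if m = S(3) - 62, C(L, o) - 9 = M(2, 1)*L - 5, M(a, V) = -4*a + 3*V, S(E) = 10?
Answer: 15561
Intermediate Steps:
C(L, o) = 4 - 5*L (C(L, o) = 9 + ((-4*2 + 3*1)*L - 5) = 9 + ((-8 + 3)*L - 5) = 9 + (-5*L - 5) = 9 + (-5 - 5*L) = 4 - 5*L)
m = -52 (m = 10 - 62 = -52)
(((C(9, 0) + 1) + 29) + m)*(-247) = ((((4 - 5*9) + 1) + 29) - 52)*(-247) = ((((4 - 45) + 1) + 29) - 52)*(-247) = (((-41 + 1) + 29) - 52)*(-247) = ((-40 + 29) - 52)*(-247) = (-11 - 52)*(-247) = -63*(-247) = 15561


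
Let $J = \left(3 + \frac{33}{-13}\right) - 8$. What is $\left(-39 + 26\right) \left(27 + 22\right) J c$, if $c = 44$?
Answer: $211288$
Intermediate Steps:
$J = - \frac{98}{13}$ ($J = \left(3 + 33 \left(- \frac{1}{13}\right)\right) - 8 = \left(3 - \frac{33}{13}\right) - 8 = \frac{6}{13} - 8 = - \frac{98}{13} \approx -7.5385$)
$\left(-39 + 26\right) \left(27 + 22\right) J c = \left(-39 + 26\right) \left(27 + 22\right) \left(- \frac{98}{13}\right) 44 = \left(-13\right) 49 \left(- \frac{98}{13}\right) 44 = \left(-637\right) \left(- \frac{98}{13}\right) 44 = 4802 \cdot 44 = 211288$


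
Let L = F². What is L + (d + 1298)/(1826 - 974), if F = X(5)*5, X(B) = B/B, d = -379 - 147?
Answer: 5518/213 ≈ 25.906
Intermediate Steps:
d = -526
X(B) = 1
F = 5 (F = 1*5 = 5)
L = 25 (L = 5² = 25)
L + (d + 1298)/(1826 - 974) = 25 + (-526 + 1298)/(1826 - 974) = 25 + 772/852 = 25 + 772*(1/852) = 25 + 193/213 = 5518/213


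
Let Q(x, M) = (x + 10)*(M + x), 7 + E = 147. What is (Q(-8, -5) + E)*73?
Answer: 8322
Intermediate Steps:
E = 140 (E = -7 + 147 = 140)
Q(x, M) = (10 + x)*(M + x)
(Q(-8, -5) + E)*73 = (((-8)² + 10*(-5) + 10*(-8) - 5*(-8)) + 140)*73 = ((64 - 50 - 80 + 40) + 140)*73 = (-26 + 140)*73 = 114*73 = 8322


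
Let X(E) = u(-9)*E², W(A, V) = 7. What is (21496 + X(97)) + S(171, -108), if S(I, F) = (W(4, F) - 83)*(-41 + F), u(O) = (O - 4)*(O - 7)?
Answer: 1989892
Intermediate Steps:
u(O) = (-7 + O)*(-4 + O) (u(O) = (-4 + O)*(-7 + O) = (-7 + O)*(-4 + O))
X(E) = 208*E² (X(E) = (28 + (-9)² - 11*(-9))*E² = (28 + 81 + 99)*E² = 208*E²)
S(I, F) = 3116 - 76*F (S(I, F) = (7 - 83)*(-41 + F) = -76*(-41 + F) = 3116 - 76*F)
(21496 + X(97)) + S(171, -108) = (21496 + 208*97²) + (3116 - 76*(-108)) = (21496 + 208*9409) + (3116 + 8208) = (21496 + 1957072) + 11324 = 1978568 + 11324 = 1989892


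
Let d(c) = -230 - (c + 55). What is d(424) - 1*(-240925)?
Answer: 240216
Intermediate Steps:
d(c) = -285 - c (d(c) = -230 - (55 + c) = -230 + (-55 - c) = -285 - c)
d(424) - 1*(-240925) = (-285 - 1*424) - 1*(-240925) = (-285 - 424) + 240925 = -709 + 240925 = 240216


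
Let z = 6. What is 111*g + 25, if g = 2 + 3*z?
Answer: 2245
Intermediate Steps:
g = 20 (g = 2 + 3*6 = 2 + 18 = 20)
111*g + 25 = 111*20 + 25 = 2220 + 25 = 2245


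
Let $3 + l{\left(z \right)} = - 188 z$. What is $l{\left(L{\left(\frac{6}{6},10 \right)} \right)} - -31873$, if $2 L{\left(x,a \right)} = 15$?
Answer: $30460$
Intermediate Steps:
$L{\left(x,a \right)} = \frac{15}{2}$ ($L{\left(x,a \right)} = \frac{1}{2} \cdot 15 = \frac{15}{2}$)
$l{\left(z \right)} = -3 - 188 z$
$l{\left(L{\left(\frac{6}{6},10 \right)} \right)} - -31873 = \left(-3 - 1410\right) - -31873 = \left(-3 - 1410\right) + 31873 = -1413 + 31873 = 30460$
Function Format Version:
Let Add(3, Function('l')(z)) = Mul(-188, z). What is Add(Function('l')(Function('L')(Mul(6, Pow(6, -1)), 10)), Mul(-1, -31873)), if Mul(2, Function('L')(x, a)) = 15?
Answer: 30460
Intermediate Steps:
Function('L')(x, a) = Rational(15, 2) (Function('L')(x, a) = Mul(Rational(1, 2), 15) = Rational(15, 2))
Function('l')(z) = Add(-3, Mul(-188, z))
Add(Function('l')(Function('L')(Mul(6, Pow(6, -1)), 10)), Mul(-1, -31873)) = Add(Add(-3, Mul(-188, Rational(15, 2))), Mul(-1, -31873)) = Add(Add(-3, -1410), 31873) = Add(-1413, 31873) = 30460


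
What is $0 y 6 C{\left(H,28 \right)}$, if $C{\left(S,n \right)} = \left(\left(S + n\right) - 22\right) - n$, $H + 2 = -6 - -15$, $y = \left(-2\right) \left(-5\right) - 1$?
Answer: $0$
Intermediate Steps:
$y = 9$ ($y = 10 - 1 = 9$)
$H = 7$ ($H = -2 - -9 = -2 + \left(-6 + 15\right) = -2 + 9 = 7$)
$C{\left(S,n \right)} = -22 + S$ ($C{\left(S,n \right)} = \left(-22 + S + n\right) - n = -22 + S$)
$0 y 6 C{\left(H,28 \right)} = 0 \cdot 9 \cdot 6 \left(-22 + 7\right) = 0 \cdot 6 \left(-15\right) = 0 \left(-15\right) = 0$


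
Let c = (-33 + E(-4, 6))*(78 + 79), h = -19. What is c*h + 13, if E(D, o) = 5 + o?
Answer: 65639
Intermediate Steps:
c = -3454 (c = (-33 + (5 + 6))*(78 + 79) = (-33 + 11)*157 = -22*157 = -3454)
c*h + 13 = -3454*(-19) + 13 = 65626 + 13 = 65639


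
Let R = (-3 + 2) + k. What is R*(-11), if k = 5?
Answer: -44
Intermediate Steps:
R = 4 (R = (-3 + 2) + 5 = -1 + 5 = 4)
R*(-11) = 4*(-11) = -44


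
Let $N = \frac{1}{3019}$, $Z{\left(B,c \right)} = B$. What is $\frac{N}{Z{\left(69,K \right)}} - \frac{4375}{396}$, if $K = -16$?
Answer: $- \frac{303786743}{27497052} \approx -11.048$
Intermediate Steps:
$N = \frac{1}{3019} \approx 0.00033124$
$\frac{N}{Z{\left(69,K \right)}} - \frac{4375}{396} = \frac{1}{3019 \cdot 69} - \frac{4375}{396} = \frac{1}{3019} \cdot \frac{1}{69} - \frac{4375}{396} = \frac{1}{208311} - \frac{4375}{396} = - \frac{303786743}{27497052}$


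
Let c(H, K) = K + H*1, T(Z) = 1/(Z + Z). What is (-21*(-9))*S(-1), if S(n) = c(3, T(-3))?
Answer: 1071/2 ≈ 535.50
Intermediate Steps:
T(Z) = 1/(2*Z)
c(H, K) = H + K (c(H, K) = K + H = H + K)
S(n) = 17/6 (S(n) = 3 + (1/2)/(-3) = 3 + (1/2)*(-1/3) = 3 - 1/6 = 17/6)
(-21*(-9))*S(-1) = -21*(-9)*(17/6) = 189*(17/6) = 1071/2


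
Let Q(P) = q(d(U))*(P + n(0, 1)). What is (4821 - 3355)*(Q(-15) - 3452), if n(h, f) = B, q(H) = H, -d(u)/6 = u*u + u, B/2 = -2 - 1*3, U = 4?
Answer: -662632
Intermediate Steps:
B = -10 (B = 2*(-2 - 1*3) = 2*(-2 - 3) = 2*(-5) = -10)
d(u) = -6*u - 6*u² (d(u) = -6*(u*u + u) = -6*(u² + u) = -6*(u + u²) = -6*u - 6*u²)
n(h, f) = -10
Q(P) = 1200 - 120*P (Q(P) = (-6*4*(1 + 4))*(P - 10) = (-6*4*5)*(-10 + P) = -120*(-10 + P) = 1200 - 120*P)
(4821 - 3355)*(Q(-15) - 3452) = (4821 - 3355)*((1200 - 120*(-15)) - 3452) = 1466*((1200 + 1800) - 3452) = 1466*(3000 - 3452) = 1466*(-452) = -662632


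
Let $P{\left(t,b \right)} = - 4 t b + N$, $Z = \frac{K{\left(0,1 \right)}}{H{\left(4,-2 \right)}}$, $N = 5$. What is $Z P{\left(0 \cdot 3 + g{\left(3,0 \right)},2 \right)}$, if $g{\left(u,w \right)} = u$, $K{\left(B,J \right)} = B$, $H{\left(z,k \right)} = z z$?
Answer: $0$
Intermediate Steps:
$H{\left(z,k \right)} = z^{2}$
$Z = 0$ ($Z = \frac{0}{4^{2}} = \frac{0}{16} = 0 \cdot \frac{1}{16} = 0$)
$P{\left(t,b \right)} = 5 - 4 b t$ ($P{\left(t,b \right)} = - 4 t b + 5 = - 4 b t + 5 = 5 - 4 b t$)
$Z P{\left(0 \cdot 3 + g{\left(3,0 \right)},2 \right)} = 0 \left(5 - 8 \left(0 \cdot 3 + 3\right)\right) = 0 \left(5 - 8 \left(0 + 3\right)\right) = 0 \left(5 - 8 \cdot 3\right) = 0 \left(5 - 24\right) = 0 \left(-19\right) = 0$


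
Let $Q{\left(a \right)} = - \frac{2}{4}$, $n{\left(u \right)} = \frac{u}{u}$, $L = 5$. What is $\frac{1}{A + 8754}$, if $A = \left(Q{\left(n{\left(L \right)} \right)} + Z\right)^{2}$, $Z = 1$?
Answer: $\frac{4}{35017} \approx 0.00011423$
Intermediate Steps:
$n{\left(u \right)} = 1$
$Q{\left(a \right)} = - \frac{1}{2}$ ($Q{\left(a \right)} = \left(-2\right) \frac{1}{4} = - \frac{1}{2}$)
$A = \frac{1}{4}$ ($A = \left(- \frac{1}{2} + 1\right)^{2} = \left(\frac{1}{2}\right)^{2} = \frac{1}{4} \approx 0.25$)
$\frac{1}{A + 8754} = \frac{1}{\frac{1}{4} + 8754} = \frac{1}{\frac{35017}{4}} = \frac{4}{35017}$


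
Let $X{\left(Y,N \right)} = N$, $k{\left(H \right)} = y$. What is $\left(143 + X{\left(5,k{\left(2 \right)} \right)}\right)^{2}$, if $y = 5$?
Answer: $21904$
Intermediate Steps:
$k{\left(H \right)} = 5$
$\left(143 + X{\left(5,k{\left(2 \right)} \right)}\right)^{2} = \left(143 + 5\right)^{2} = 148^{2} = 21904$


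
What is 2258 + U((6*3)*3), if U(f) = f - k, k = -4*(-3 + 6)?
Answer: 2324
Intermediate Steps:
k = -12 (k = -4*3 = -12)
U(f) = 12 + f (U(f) = f - 1*(-12) = f + 12 = 12 + f)
2258 + U((6*3)*3) = 2258 + (12 + (6*3)*3) = 2258 + (12 + 18*3) = 2258 + (12 + 54) = 2258 + 66 = 2324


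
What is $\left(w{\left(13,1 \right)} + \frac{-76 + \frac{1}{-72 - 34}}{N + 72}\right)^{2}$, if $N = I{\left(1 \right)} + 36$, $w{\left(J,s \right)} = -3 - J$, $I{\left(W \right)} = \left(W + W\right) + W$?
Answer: $\frac{38538793969}{138438756} \approx 278.38$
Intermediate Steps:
$I{\left(W \right)} = 3 W$ ($I{\left(W \right)} = 2 W + W = 3 W$)
$N = 39$ ($N = 3 \cdot 1 + 36 = 3 + 36 = 39$)
$\left(w{\left(13,1 \right)} + \frac{-76 + \frac{1}{-72 - 34}}{N + 72}\right)^{2} = \left(\left(-3 - 13\right) + \frac{-76 + \frac{1}{-72 - 34}}{39 + 72}\right)^{2} = \left(\left(-3 - 13\right) + \frac{-76 + \frac{1}{-106}}{111}\right)^{2} = \left(-16 + \left(-76 - \frac{1}{106}\right) \frac{1}{111}\right)^{2} = \left(-16 - \frac{8057}{11766}\right)^{2} = \left(- \frac{196313}{11766}\right)^{2} = \frac{38538793969}{138438756}$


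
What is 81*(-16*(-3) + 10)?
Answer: 4698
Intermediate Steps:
81*(-16*(-3) + 10) = 81*(-4*(-12) + 10) = 81*(48 + 10) = 81*58 = 4698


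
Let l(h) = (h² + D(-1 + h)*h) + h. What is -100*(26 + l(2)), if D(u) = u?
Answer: -3400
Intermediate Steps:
l(h) = h + h² + h*(-1 + h) (l(h) = (h² + (-1 + h)*h) + h = (h² + h*(-1 + h)) + h = h + h² + h*(-1 + h))
-100*(26 + l(2)) = -100*(26 + 2*2²) = -100*(26 + 2*4) = -100*(26 + 8) = -100*34 = -3400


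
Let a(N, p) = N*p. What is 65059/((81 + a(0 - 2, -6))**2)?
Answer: 65059/8649 ≈ 7.5221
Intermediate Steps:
65059/((81 + a(0 - 2, -6))**2) = 65059/((81 + (0 - 2)*(-6))**2) = 65059/((81 - 2*(-6))**2) = 65059/((81 + 12)**2) = 65059/(93**2) = 65059/8649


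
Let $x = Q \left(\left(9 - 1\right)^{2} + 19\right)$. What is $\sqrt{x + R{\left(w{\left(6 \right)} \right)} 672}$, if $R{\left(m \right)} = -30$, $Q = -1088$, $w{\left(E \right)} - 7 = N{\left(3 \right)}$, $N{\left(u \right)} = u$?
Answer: $8 i \sqrt{1726} \approx 332.36 i$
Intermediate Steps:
$w{\left(E \right)} = 10$ ($w{\left(E \right)} = 7 + 3 = 10$)
$x = -90304$ ($x = - 1088 \left(\left(9 - 1\right)^{2} + 19\right) = - 1088 \left(8^{2} + 19\right) = - 1088 \left(64 + 19\right) = \left(-1088\right) 83 = -90304$)
$\sqrt{x + R{\left(w{\left(6 \right)} \right)} 672} = \sqrt{-90304 - 20160} = \sqrt{-110464} = 8 i \sqrt{1726}$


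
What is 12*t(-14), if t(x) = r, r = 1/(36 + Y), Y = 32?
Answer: 3/17 ≈ 0.17647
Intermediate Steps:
r = 1/68 (r = 1/(36 + 32) = 1/68 ≈ 0.014706)
t(x) = 1/68
12*t(-14) = 12*(1/68) = 3/17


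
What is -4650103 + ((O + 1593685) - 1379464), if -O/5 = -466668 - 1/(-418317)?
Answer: -879529061819/418317 ≈ -2.1025e+6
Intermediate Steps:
O = 976075788775/418317 (O = -5*(-466668 - 1/(-418317)) = -5*(-466668 - 1*(-1/418317)) = -5*(-466668 + 1/418317) = -5*(-195215157755/418317) = 976075788775/418317 ≈ 2.3333e+6)
-4650103 + ((O + 1593685) - 1379464) = -4650103 + ((976075788775/418317 + 1593685) - 1379464) = -4650103 + (1642741316920/418317 - 1379464) = -4650103 + 1065688074832/418317 = -879529061819/418317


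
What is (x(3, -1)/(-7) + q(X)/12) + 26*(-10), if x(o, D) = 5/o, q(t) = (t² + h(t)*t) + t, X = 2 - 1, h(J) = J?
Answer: -21839/84 ≈ -259.99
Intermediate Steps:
X = 1
q(t) = t + 2*t² (q(t) = (t² + t*t) + t = (t² + t²) + t = 2*t² + t = t + 2*t²)
(x(3, -1)/(-7) + q(X)/12) + 26*(-10) = ((5/3)/(-7) + (1*(1 + 2*1))/12) + 26*(-10) = ((5*(⅓))*(-⅐) + (1*(1 + 2))*(1/12)) - 260 = ((5/3)*(-⅐) + (1*3)*(1/12)) - 260 = (-5/21 + 3*(1/12)) - 260 = (-5/21 + ¼) - 260 = 1/84 - 260 = -21839/84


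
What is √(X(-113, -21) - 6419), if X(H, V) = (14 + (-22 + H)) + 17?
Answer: I*√6523 ≈ 80.765*I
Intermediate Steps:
X(H, V) = 9 + H (X(H, V) = (-8 + H) + 17 = 9 + H)
√(X(-113, -21) - 6419) = √((9 - 113) - 6419) = √(-104 - 6419) = √(-6523) = I*√6523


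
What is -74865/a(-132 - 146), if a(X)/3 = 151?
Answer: -24955/151 ≈ -165.26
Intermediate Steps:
a(X) = 453 (a(X) = 3*151 = 453)
-74865/a(-132 - 146) = -74865/453 = -74865*1/453 = -24955/151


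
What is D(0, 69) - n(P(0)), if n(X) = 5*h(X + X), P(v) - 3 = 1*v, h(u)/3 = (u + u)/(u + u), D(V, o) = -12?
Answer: -27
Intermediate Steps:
h(u) = 3 (h(u) = 3*((u + u)/(u + u)) = 3*((2*u)/((2*u))) = 3*((2*u)*(1/(2*u))) = 3*1 = 3)
P(v) = 3 + v (P(v) = 3 + 1*v = 3 + v)
n(X) = 15 (n(X) = 5*3 = 15)
D(0, 69) - n(P(0)) = -12 - 1*15 = -12 - 15 = -27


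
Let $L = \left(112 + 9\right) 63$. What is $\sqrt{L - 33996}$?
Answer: $i \sqrt{26373} \approx 162.4 i$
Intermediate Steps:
$L = 7623$ ($L = 121 \cdot 63 = 7623$)
$\sqrt{L - 33996} = \sqrt{7623 - 33996} = \sqrt{-26373} = i \sqrt{26373}$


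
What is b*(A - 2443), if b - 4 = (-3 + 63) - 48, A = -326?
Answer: -44304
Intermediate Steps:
b = 16 (b = 4 + ((-3 + 63) - 48) = 4 + (60 - 48) = 4 + 12 = 16)
b*(A - 2443) = 16*(-326 - 2443) = 16*(-2769) = -44304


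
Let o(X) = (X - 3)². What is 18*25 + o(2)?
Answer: 451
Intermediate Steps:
o(X) = (-3 + X)²
18*25 + o(2) = 18*25 + (-3 + 2)² = 450 + (-1)² = 450 + 1 = 451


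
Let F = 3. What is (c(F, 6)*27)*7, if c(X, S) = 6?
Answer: 1134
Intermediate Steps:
(c(F, 6)*27)*7 = (6*27)*7 = 162*7 = 1134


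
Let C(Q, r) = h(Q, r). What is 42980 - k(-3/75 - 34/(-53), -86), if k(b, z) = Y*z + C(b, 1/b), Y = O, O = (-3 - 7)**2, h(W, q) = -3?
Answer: 51583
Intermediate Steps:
C(Q, r) = -3
O = 100 (O = (-10)**2 = 100)
Y = 100
k(b, z) = -3 + 100*z (k(b, z) = 100*z - 3 = -3 + 100*z)
42980 - k(-3/75 - 34/(-53), -86) = 42980 - (-3 + 100*(-86)) = 42980 - (-3 - 8600) = 42980 - 1*(-8603) = 42980 + 8603 = 51583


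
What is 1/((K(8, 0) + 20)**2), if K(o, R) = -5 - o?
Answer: 1/49 ≈ 0.020408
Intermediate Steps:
1/((K(8, 0) + 20)**2) = 1/(((-5 - 1*8) + 20)**2) = 1/(((-5 - 8) + 20)**2) = 1/((-13 + 20)**2) = 1/(7**2) = 1/49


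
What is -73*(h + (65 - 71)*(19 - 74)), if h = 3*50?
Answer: -35040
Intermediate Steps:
h = 150
-73*(h + (65 - 71)*(19 - 74)) = -73*(150 + (65 - 71)*(19 - 74)) = -73*(150 - 6*(-55)) = -73*(150 + 330) = -73*480 = -35040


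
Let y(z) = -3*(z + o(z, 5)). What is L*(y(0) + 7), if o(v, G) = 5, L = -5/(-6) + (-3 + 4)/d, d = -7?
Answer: -116/21 ≈ -5.5238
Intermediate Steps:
L = 29/42 (L = -5/(-6) + (-3 + 4)/(-7) = -5*(-1/6) + 1*(-1/7) = 5/6 - 1/7 = 29/42 ≈ 0.69048)
y(z) = -15 - 3*z (y(z) = -3*(z + 5) = -3*(5 + z) = -15 - 3*z)
L*(y(0) + 7) = 29*((-15 - 3*0) + 7)/42 = 29*((-15 + 0) + 7)/42 = 29*(-15 + 7)/42 = (29/42)*(-8) = -116/21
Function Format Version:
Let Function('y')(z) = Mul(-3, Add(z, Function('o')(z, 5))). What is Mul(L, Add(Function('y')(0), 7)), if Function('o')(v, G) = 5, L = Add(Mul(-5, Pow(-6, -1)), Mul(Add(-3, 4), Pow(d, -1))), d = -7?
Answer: Rational(-116, 21) ≈ -5.5238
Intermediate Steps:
L = Rational(29, 42) (L = Add(Mul(-5, Pow(-6, -1)), Mul(Add(-3, 4), Pow(-7, -1))) = Add(Mul(-5, Rational(-1, 6)), Mul(1, Rational(-1, 7))) = Add(Rational(5, 6), Rational(-1, 7)) = Rational(29, 42) ≈ 0.69048)
Function('y')(z) = Add(-15, Mul(-3, z)) (Function('y')(z) = Mul(-3, Add(z, 5)) = Mul(-3, Add(5, z)) = Add(-15, Mul(-3, z)))
Mul(L, Add(Function('y')(0), 7)) = Mul(Rational(29, 42), Add(Add(-15, Mul(-3, 0)), 7)) = Mul(Rational(29, 42), Add(Add(-15, 0), 7)) = Mul(Rational(29, 42), Add(-15, 7)) = Mul(Rational(29, 42), -8) = Rational(-116, 21)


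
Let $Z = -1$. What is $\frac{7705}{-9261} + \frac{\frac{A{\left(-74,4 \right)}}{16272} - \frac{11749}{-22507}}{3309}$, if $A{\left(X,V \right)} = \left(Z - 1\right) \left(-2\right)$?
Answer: $- \frac{3201533436529}{3848802962956} \approx -0.83183$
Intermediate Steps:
$A{\left(X,V \right)} = 4$ ($A{\left(X,V \right)} = \left(-1 - 1\right) \left(-2\right) = \left(-2\right) \left(-2\right) = 4$)
$\frac{7705}{-9261} + \frac{\frac{A{\left(-74,4 \right)}}{16272} - \frac{11749}{-22507}}{3309} = \frac{7705}{-9261} + \frac{\frac{4}{16272} - \frac{11749}{-22507}}{3309} = 7705 \left(- \frac{1}{9261}\right) + \left(4 \cdot \frac{1}{16272} - - \frac{11749}{22507}\right) \frac{1}{3309} = - \frac{7705}{9261} + \left(\frac{1}{4068} + \frac{11749}{22507}\right) \frac{1}{3309} = - \frac{7705}{9261} + \frac{47817439}{91558476} \cdot \frac{1}{3309} = - \frac{7705}{9261} + \frac{47817439}{302966997084} = - \frac{3201533436529}{3848802962956}$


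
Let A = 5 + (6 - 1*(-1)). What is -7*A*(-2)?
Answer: 168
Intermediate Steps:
A = 12 (A = 5 + (6 + 1) = 5 + 7 = 12)
-7*A*(-2) = -7*12*(-2) = -84*(-2) = 168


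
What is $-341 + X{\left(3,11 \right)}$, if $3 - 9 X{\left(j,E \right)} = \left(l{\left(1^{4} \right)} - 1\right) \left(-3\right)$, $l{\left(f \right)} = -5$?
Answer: $- \frac{1028}{3} \approx -342.67$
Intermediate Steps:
$X{\left(j,E \right)} = - \frac{5}{3}$ ($X{\left(j,E \right)} = \frac{1}{3} - \frac{\left(-5 - 1\right) \left(-3\right)}{9} = \frac{1}{3} - \frac{\left(-6\right) \left(-3\right)}{9} = \frac{1}{3} - 2 = - \frac{5}{3}$)
$-341 + X{\left(3,11 \right)} = -341 - \frac{5}{3} = - \frac{1028}{3}$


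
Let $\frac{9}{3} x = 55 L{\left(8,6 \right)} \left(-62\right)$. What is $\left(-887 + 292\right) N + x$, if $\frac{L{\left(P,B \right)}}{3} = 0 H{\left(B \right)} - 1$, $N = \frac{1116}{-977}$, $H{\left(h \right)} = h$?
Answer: $\frac{3995590}{977} \approx 4089.7$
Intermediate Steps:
$N = - \frac{1116}{977}$ ($N = 1116 \left(- \frac{1}{977}\right) = - \frac{1116}{977} \approx -1.1423$)
$L{\left(P,B \right)} = -3$ ($L{\left(P,B \right)} = 3 \left(0 B - 1\right) = 3 \left(0 - 1\right) = 3 \left(-1\right) = -3$)
$x = 3410$ ($x = \frac{55 \left(-3\right) \left(-62\right)}{3} = \frac{\left(-165\right) \left(-62\right)}{3} = \frac{1}{3} \cdot 10230 = 3410$)
$\left(-887 + 292\right) N + x = \left(-887 + 292\right) \left(- \frac{1116}{977}\right) + 3410 = \left(-595\right) \left(- \frac{1116}{977}\right) + 3410 = \frac{664020}{977} + 3410 = \frac{3995590}{977}$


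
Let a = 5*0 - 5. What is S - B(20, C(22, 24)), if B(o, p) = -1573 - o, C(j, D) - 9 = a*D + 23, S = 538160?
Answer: 539753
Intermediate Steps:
a = -5 (a = 0 - 5 = -5)
C(j, D) = 32 - 5*D (C(j, D) = 9 + (-5*D + 23) = 9 + (23 - 5*D) = 32 - 5*D)
S - B(20, C(22, 24)) = 538160 - (-1573 - 1*20) = 538160 - (-1573 - 20) = 538160 - 1*(-1593) = 538160 + 1593 = 539753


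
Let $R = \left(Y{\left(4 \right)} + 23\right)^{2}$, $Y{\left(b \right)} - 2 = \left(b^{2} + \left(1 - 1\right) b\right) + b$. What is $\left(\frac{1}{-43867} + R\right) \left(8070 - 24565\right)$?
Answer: $- \frac{1465261967630}{43867} \approx -3.3402 \cdot 10^{7}$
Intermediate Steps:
$Y{\left(b \right)} = 2 + b + b^{2}$ ($Y{\left(b \right)} = 2 + \left(\left(b^{2} + \left(1 - 1\right) b\right) + b\right) = 2 + \left(\left(b^{2} + 0 b\right) + b\right) = 2 + \left(\left(b^{2} + 0\right) + b\right) = 2 + \left(b^{2} + b\right) = 2 + \left(b + b^{2}\right) = 2 + b + b^{2}$)
$R = 2025$ ($R = \left(\left(2 + 4 + 4^{2}\right) + 23\right)^{2} = \left(\left(2 + 4 + 16\right) + 23\right)^{2} = \left(22 + 23\right)^{2} = 45^{2} = 2025$)
$\left(\frac{1}{-43867} + R\right) \left(8070 - 24565\right) = \left(\frac{1}{-43867} + 2025\right) \left(8070 - 24565\right) = \left(- \frac{1}{43867} + 2025\right) \left(-16495\right) = \frac{88830674}{43867} \left(-16495\right) = - \frac{1465261967630}{43867}$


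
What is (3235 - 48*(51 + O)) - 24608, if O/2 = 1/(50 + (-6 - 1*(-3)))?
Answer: -1119683/47 ≈ -23823.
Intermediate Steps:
O = 2/47 (O = 2/(50 + (-6 - 1*(-3))) = 2/(50 + (-6 + 3)) = 2/(50 - 3) = 2/47 ≈ 0.042553)
(3235 - 48*(51 + O)) - 24608 = (3235 - 48*(51 + 2/47)) - 24608 = (3235 - 48*2399/47) - 24608 = (3235 - 115152/47) - 24608 = 36893/47 - 24608 = -1119683/47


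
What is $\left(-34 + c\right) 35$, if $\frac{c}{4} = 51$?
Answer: $5950$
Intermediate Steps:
$c = 204$ ($c = 4 \cdot 51 = 204$)
$\left(-34 + c\right) 35 = \left(-34 + 204\right) 35 = 170 \cdot 35 = 5950$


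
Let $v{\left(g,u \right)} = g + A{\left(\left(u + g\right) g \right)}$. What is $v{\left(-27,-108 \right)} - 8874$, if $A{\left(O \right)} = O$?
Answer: $-5256$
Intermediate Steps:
$v{\left(g,u \right)} = g + g \left(g + u\right)$ ($v{\left(g,u \right)} = g + \left(u + g\right) g = g + \left(g + u\right) g = g + g \left(g + u\right)$)
$v{\left(-27,-108 \right)} - 8874 = - 27 \left(1 - 27 - 108\right) - 8874 = \left(-27\right) \left(-134\right) - 8874 = 3618 - 8874 = -5256$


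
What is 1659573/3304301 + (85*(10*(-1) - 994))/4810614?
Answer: 3850788030241/7947858325407 ≈ 0.48451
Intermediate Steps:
1659573/3304301 + (85*(10*(-1) - 994))/4810614 = 1659573*(1/3304301) + (85*(-10 - 994))*(1/4810614) = 1659573/3304301 + (85*(-1004))*(1/4810614) = 1659573/3304301 - 85340*1/4810614 = 1659573/3304301 - 42670/2405307 = 3850788030241/7947858325407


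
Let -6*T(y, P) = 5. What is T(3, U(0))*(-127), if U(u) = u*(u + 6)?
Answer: 635/6 ≈ 105.83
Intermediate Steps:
U(u) = u*(6 + u)
T(y, P) = -⅚ (T(y, P) = -⅙*5 = -⅚)
T(3, U(0))*(-127) = -⅚*(-127) = 635/6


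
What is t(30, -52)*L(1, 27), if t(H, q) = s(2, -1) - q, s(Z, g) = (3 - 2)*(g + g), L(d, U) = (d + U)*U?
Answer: 37800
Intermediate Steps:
L(d, U) = U*(U + d) (L(d, U) = (U + d)*U = U*(U + d))
s(Z, g) = 2*g (s(Z, g) = 1*(2*g) = 2*g)
t(H, q) = -2 - q (t(H, q) = 2*(-1) - q = -2 - q)
t(30, -52)*L(1, 27) = (-2 - 1*(-52))*(27*(27 + 1)) = (-2 + 52)*(27*28) = 50*756 = 37800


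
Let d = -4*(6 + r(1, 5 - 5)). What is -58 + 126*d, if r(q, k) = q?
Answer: -3586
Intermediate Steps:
d = -28 (d = -4*(6 + 1) = -4*7 = -28)
-58 + 126*d = -58 + 126*(-28) = -58 - 3528 = -3586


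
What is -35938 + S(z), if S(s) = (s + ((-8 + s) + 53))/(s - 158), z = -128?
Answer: -10278057/286 ≈ -35937.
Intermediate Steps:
S(s) = (45 + 2*s)/(-158 + s) (S(s) = (s + (45 + s))/(-158 + s) = (45 + 2*s)/(-158 + s))
-35938 + S(z) = -35938 + (45 + 2*(-128))/(-158 - 128) = -35938 + (45 - 256)/(-286) = -35938 - 1/286*(-211) = -35938 + 211/286 = -10278057/286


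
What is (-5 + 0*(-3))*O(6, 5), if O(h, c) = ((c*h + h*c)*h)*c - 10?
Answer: -8950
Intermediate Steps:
O(h, c) = -10 + 2*c**2*h**2 (O(h, c) = ((c*h + c*h)*h)*c - 10 = ((2*c*h)*h)*c - 10 = (2*c*h**2)*c - 10 = 2*c**2*h**2 - 10 = -10 + 2*c**2*h**2)
(-5 + 0*(-3))*O(6, 5) = (-5 + 0*(-3))*(-10 + 2*5**2*6**2) = (-5 + 0)*(-10 + 2*25*36) = -5*(-10 + 1800) = -5*1790 = -8950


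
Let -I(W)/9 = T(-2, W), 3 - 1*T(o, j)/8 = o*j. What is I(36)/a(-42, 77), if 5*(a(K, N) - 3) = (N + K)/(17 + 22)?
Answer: -52650/31 ≈ -1698.4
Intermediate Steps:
T(o, j) = 24 - 8*j*o (T(o, j) = 24 - 8*o*j = 24 - 8*j*o)
I(W) = -216 - 144*W (I(W) = -9*(24 - 8*W*(-2)) = -9*(24 + 16*W) = -216 - 144*W)
a(K, N) = 3 + K/195 + N/195 (a(K, N) = 3 + ((N + K)/(17 + 22))/5 = 3 + ((K + N)/39)/5 = 3 + ((K + N)*(1/39))/5 = 3 + (K/39 + N/39)/5 = 3 + (K/195 + N/195) = 3 + K/195 + N/195)
I(36)/a(-42, 77) = (-216 - 144*36)/(3 + (1/195)*(-42) + (1/195)*77) = (-216 - 5184)/(3 - 14/65 + 77/195) = -5400/124/39 = -5400*39/124 = -52650/31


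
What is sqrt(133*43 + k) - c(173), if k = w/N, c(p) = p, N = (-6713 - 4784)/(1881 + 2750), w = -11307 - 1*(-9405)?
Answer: -173 + sqrt(857210628985)/11497 ≈ -92.470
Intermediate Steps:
w = -1902 (w = -11307 + 9405 = -1902)
N = -11497/4631 ≈ -2.4826
k = 8808162/11497 (k = -1902/(-11497/4631) = -1902*(-4631/11497) = 8808162/11497 ≈ 766.13)
sqrt(133*43 + k) - c(173) = sqrt(133*43 + 8808162/11497) - 1*173 = sqrt(5719 + 8808162/11497) - 173 = sqrt(74559505/11497) - 173 = sqrt(857210628985)/11497 - 173 = -173 + sqrt(857210628985)/11497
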